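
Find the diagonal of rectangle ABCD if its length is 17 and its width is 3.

d = sqrt(17^2 + 3^2) = sqrt(298)

sqrt(298)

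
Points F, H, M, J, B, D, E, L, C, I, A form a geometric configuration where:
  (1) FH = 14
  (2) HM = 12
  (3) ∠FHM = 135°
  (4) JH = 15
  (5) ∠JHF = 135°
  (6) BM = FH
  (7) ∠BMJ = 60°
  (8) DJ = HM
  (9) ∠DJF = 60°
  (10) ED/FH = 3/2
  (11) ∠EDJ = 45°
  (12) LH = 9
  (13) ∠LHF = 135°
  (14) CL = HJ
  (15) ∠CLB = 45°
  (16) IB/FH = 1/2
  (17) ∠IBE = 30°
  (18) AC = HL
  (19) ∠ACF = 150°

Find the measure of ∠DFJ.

From the given relations: DJ = HM = 12.
Step 1: By the law of cosines on triangle JHF: JF² = 15² + 14² − 2·15·14·cos(135°) = 717.98, so JF ≈ 26.8.
Step 2: By the law of cosines on triangle FJD: FD² = 26.8² + 12² − 2·26.8·12·cos(60°) = 540.44, so FD ≈ 23.25.
Step 3: By the inverse law of cosines on triangle DFJ: cos(∠DFJ) = (23.25² + 26.8² − 12²) / (2·23.25·26.8) = 1114.43/1245.84 = 0.8945, so ∠DFJ = 26.55°.

Therefore, the measure of angle ∠DFJ = 26.55°.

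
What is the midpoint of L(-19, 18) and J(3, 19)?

The midpoint is the point halfway along the segment.
Move half the horizontal distance: -19 + (3 - -19)/2 = -19 + 22/2 = -8
Move half the vertical distance: 18 + (19 - 18)/2 = 18 + 1/2 = 37/2
Midpoint = (-8, 37/2)

(-8, 37/2)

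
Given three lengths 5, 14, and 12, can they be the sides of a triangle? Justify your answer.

For three segments to close into a triangle, no single side can be as long as the other two combined.
The longest side is 14, and 5 + 12 = 17 > 14.
A triangle can be formed.

Yes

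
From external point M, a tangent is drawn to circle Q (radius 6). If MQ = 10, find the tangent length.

tangent = √(d² - r²) = √(10² - 6²) = √(100 - 36) = √64 = 8

8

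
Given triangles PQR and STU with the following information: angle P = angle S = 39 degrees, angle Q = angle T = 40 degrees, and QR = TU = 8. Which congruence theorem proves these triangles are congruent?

Consider the given information: angle P = angle S = 39 degrees, angle Q = angle T = 40 degrees, and QR = TU = 8
This is not SSS or HL: SSS requires all three pairs of sides, but we don't have that. HL only applies to right triangles with matching hypotenuse and leg.
The correct criterion is AAS. Two pairs of corresponding angles and a non-included side are equal (Angle-Angle-Side).

AAS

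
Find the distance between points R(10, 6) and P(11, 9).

d = sqrt((11 - 10)^2 + (9 - 6)^2)
d = sqrt(1^2 + 3^2)
d = sqrt(1 + 9)
d = sqrt(10)

sqrt(10)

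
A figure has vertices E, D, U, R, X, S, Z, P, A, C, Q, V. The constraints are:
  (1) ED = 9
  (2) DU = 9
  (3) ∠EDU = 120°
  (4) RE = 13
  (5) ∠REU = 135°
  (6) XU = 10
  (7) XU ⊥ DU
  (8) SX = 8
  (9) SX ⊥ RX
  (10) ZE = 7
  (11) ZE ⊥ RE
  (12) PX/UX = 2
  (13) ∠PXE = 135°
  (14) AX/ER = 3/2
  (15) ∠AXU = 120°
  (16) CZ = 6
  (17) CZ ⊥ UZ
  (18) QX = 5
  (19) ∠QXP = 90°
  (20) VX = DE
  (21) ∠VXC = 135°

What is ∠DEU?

Step 1: By the law of cosines on triangle EDU: EU² = 9² + 9² − 2·9·9·cos(120°) = 243, so EU = 9·√3.
Step 2: By the inverse law of cosines on triangle DEU: cos(∠DEU) = (9² + (9·√3)² − 9²) / (2·9·9·√3) = 243/280.59 = 0.866, so ∠DEU = 30°.

Therefore, the measure of angle ∠DEU = 30°.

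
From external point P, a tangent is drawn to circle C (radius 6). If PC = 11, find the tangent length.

tangent = √(d² - r²) = √(11² - 6²) = √(121 - 36) = √85 = sqrt(85)

sqrt(85)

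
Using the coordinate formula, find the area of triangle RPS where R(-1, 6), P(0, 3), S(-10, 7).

Shoelace: Area = (1/2)|-1(3-7) + 0(7-6) + -10(6-3)| = (1/2)(26) = 13

13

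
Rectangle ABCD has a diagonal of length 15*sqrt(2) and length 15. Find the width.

Using the Pythagorean theorem: d^2 = a^2 + b^2
b^2 = d^2 - a^2
b^2 = 450 - 225
b^2 = 225
b = sqrt(225) = 15

15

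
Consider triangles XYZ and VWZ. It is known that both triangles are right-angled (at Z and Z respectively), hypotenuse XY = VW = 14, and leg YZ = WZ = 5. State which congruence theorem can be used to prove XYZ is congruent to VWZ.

The given information matches HL: The hypotenuse and one leg of two right triangles are equal (Hypotenuse-Leg).

HL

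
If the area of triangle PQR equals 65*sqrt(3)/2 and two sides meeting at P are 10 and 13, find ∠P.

From the SAS area formula Area = (1/2)ab sin(C), rearranging gives sin(C) = 2*Area/(ab).
sin(C) = 2 * 65*sqrt(3)/2 / (130) = sqrt(3)/2.
Therefore C = arcsin(sqrt(3)/2) = 60°.
Since sin(180° - C) = sin(C), the obtuse angle 120° gives the same area, so C = 60° or C = 120°.

60° or 120°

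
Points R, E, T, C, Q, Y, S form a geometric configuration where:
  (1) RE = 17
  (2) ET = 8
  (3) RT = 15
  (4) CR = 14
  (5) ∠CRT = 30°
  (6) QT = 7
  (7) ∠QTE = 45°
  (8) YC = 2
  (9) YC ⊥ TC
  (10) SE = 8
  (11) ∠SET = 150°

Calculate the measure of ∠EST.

Step 1: By the law of cosines on triangle SET: ST² = 8² + 8² − 2·8·8·cos(150°) = 238.85, so ST ≈ 15.45.
Step 2: By the inverse law of cosines on triangle EST: cos(∠EST) = (8² + 15.45² − 8²) / (2·8·15.45) = 238.85/247.28 = 0.9659, so ∠EST = 15°.

Therefore, the measure of angle ∠EST = 15°.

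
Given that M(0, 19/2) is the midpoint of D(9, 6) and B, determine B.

Using the midpoint formula: M = ((x1 + x2)/2, (y1 + y2)/2)
We know M = (0, 19/2) and D = (9, 6)
For x: 0 = (9 + x2)/2, so x2 = 2*0 - 9 = -9
For y: 19/2 = (6 + y2)/2, so y2 = 2*19/2 - 6 = 13
B = (-9, 13)

(-9, 13)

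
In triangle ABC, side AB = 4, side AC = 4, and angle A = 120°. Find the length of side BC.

Law of cosines: BC^2 = 4^2 + 4^2 - 2(4)(4)cos(120°) = 48, so BC = 4*sqrt(3).

4*sqrt(3)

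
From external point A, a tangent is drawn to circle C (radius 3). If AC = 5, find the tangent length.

The tangent, radius, and line from the external point to the center form a right triangle.
The right angle is where the tangent meets the radius.
By the Pythagorean theorem: tangent² + 3² = 5²
tangent² = 25 - 9 = 16
tangent = 4

4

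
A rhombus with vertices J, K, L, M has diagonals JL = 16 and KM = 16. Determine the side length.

The diagonals of a rhombus bisect each other at right angles.
Half-diagonals: 16/2 = 8 and 16/2 = 8
side = sqrt(8^2 + 8^2)
side = sqrt(64 + 64)
side = sqrt(128) = 8*sqrt(2)

8*sqrt(2)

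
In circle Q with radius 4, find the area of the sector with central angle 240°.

The full circle has area πr² = π(4)² = 16*pi.
The sector covers 240° out of 360°, a fraction of 2/3.
Sector area = 16*pi × 2/3 = 32*pi/3.

32*pi/3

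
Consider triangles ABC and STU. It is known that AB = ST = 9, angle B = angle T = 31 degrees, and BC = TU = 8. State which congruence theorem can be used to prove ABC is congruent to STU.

The given information provides:
AB = ST = 9, angle B = angle T = 31 degrees, and BC = TU = 8
This matches the SAS congruence theorem.
Two pairs of corresponding sides and the included angle are equal (Side-Angle-Side).

SAS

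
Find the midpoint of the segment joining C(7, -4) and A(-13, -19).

The midpoint is the average of the coordinates:
x: (7 + -13)/2 = -3
y: (-4 + -19)/2 = -23/2
Midpoint = (-3, -23/2)

(-3, -23/2)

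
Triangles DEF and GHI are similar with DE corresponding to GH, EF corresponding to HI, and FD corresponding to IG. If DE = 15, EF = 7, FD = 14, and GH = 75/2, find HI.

Similar triangles have proportional sides. Setting up the proportion:
GH / DE = HI / EF
75/2 / 15 = HI / 7
HI = 7 * 75/2 / 15 = 35/2.

35/2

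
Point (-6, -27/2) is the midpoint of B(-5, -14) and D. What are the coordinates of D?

Using the midpoint formula: M = ((x1 + x2)/2, (y1 + y2)/2)
We know M = (-6, -27/2) and B = (-5, -14)
For x: -6 = (-5 + x2)/2, so x2 = 2*-6 - -5 = -7
For y: -27/2 = (-14 + y2)/2, so y2 = 2*-27/2 - -14 = -13
D = (-7, -13)

(-7, -13)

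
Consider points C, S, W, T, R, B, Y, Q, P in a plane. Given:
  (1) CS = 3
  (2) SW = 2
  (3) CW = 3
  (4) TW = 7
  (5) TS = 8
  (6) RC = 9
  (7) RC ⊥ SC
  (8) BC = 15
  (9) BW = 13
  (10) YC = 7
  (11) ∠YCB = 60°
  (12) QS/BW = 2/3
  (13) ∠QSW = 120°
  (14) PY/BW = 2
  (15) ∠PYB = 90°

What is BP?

From the given relations: PY = 2·BW = 2·13 = 26.
Step 1: By the law of cosines on triangle BCY: BY² = 15² + 7² − 2·15·7·cos(60°) = 169, so BY = 13.
Step 2: By the law of cosines on triangle BYP: BP² = 13² + 26² − 2·13·26·cos(90°) = 845, so BP = 13·√5.

Therefore, the length of BP = 13·√5.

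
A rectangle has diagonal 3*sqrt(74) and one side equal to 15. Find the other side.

The diagonal of a rectangle forms a right triangle with the two sides.
Rearranging the Pythagorean theorem: missing side = sqrt(d^2 - known^2).
= sqrt(666 - 225) = sqrt(441) = 21.

21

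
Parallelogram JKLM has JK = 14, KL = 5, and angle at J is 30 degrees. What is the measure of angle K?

In a parallelogram, consecutive angles are supplementary (sum to 180°).
angle K = 180 - angle J
angle K = 180 - 30
angle K = 150 degrees

150 degrees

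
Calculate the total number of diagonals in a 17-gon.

Total line segments between 17 vertices = C(17,2) = 136.
Subtract the 17 sides: 136 - 17 = 119 diagonals.

119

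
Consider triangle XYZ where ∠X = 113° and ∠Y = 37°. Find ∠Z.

Let angle Z = x. Then 113 + 37 + x = 180.
x = 180 - 150 = 30 degrees.

30 degrees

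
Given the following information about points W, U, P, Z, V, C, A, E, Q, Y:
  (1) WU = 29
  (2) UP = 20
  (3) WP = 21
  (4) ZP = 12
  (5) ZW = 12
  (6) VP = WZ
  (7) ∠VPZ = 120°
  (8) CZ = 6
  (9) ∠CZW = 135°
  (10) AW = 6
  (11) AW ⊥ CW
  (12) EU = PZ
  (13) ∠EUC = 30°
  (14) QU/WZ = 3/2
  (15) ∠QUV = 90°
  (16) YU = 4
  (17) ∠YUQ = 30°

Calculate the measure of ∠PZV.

From the given relations: VP = WZ = 12.
Step 1: By the law of cosines on triangle ZPV: ZV² = 12² + 12² − 2·12·12·cos(120°) = 432, so ZV = 12·√3.
Step 2: By the inverse law of cosines on triangle PZV: cos(∠PZV) = (12² + (12·√3)² − 12²) / (2·12·12·√3) = 432/498.83 = 0.866, so ∠PZV = 30°.

Therefore, the measure of angle ∠PZV = 30°.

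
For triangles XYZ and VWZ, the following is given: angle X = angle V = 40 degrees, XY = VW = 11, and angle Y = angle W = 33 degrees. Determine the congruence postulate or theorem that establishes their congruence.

Consider the given information: angle X = angle V = 40 degrees, XY = VW = 11, and angle Y = angle W = 33 degrees
This is not SSS or HL: SSS requires all three pairs of sides, but we don't have that. HL only applies to right triangles with matching hypotenuse and leg.
The correct criterion is ASA. Two pairs of corresponding angles and the included side are equal (Angle-Side-Angle).

ASA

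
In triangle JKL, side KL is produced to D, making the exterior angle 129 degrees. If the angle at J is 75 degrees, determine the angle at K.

By the exterior angle theorem: exterior angle = sum of remote interior angles.
129 = 75 + angle K
angle K = 129 - 75 = 54 degrees

54 degrees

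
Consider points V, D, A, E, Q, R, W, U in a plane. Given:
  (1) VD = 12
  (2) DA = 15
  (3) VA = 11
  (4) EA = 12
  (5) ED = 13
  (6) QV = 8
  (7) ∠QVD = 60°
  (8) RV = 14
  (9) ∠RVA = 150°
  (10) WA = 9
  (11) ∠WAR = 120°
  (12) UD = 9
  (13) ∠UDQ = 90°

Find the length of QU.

Step 1: By the law of cosines on triangle DVQ: DQ² = 12² + 8² − 2·12·8·cos(60°) = 112, so DQ = 4·√7.
Step 2: By the law of cosines on triangle QDU: QU² = (4·√7)² + 9² − 2·4·√7·9·cos(90°) = 193, so QU = √193.

Therefore, the length of QU = √193.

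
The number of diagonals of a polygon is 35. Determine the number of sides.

Using d = n(n - 3)/2, we solve 35 = n(n - 3)/2.
So n(n - 3) = 70.
Testing n = 10: 10 * 7 = 70 = 70. Correct.
The polygon has 10 sides.

10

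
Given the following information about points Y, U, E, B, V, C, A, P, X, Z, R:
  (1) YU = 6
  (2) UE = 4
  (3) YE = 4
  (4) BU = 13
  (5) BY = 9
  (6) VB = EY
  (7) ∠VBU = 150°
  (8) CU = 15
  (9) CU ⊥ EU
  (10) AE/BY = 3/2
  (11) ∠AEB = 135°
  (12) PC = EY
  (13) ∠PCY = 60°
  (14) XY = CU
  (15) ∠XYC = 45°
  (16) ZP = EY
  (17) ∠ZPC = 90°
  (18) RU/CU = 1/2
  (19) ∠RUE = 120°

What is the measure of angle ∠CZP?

From the given relations: ZP = EY = 4; PC = EY = 4.
Step 1: By the law of cosines on triangle ZPC: ZC² = 4² + 4² − 2·4·4·cos(90°) = 32, so ZC = 4·√2.
Step 2: By the inverse law of cosines on triangle CZP: cos(∠CZP) = ((4·√2)² + 4² − 4²) / (2·4·√2·4) = 32/45.25 = 0.7071, so ∠CZP = 45°.

Therefore, the measure of angle ∠CZP = 45°.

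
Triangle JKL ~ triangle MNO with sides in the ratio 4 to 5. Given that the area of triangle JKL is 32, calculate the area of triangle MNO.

Area ratio = (4/5)^2 = 16/25. Area of MNO = 32 * 25/16 = 50.

50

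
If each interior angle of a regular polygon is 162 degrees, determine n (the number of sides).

Exterior angle = 180 - 162 = 18. n = 360 / 18 = 20.

20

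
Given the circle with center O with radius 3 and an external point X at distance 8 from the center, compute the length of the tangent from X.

Let T be the point of tangency. Then OT ⊥ XT (radius ⊥ tangent).
In right triangle OTX: OX² = OT² + XT²
8² = 3² + XT²
XT² = 55, XT = sqrt(55)

sqrt(55)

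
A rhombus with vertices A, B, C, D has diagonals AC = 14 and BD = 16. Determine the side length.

Half-diagonals are 7 and 8. side = sqrt(7^2 + 8^2) = sqrt(113)

sqrt(113)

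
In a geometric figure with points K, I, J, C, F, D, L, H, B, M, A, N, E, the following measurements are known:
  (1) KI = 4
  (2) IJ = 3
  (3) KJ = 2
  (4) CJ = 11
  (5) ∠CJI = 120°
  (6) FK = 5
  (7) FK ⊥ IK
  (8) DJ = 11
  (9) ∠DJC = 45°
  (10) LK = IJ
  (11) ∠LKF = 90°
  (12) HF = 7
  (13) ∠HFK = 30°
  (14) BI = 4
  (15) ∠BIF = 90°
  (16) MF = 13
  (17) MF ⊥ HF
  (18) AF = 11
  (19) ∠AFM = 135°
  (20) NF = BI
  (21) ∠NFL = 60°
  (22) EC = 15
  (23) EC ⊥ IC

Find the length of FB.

Step 1: By the law of cosines on triangle FKI: FI² = 5² + 4² − 2·5·4·cos(90°) = 41, so FI = √41.
Step 2: By the law of cosines on triangle FIB: FB² = √41² + 4² − 2·√41·4·cos(90°) = 57, so FB = √57.

Therefore, the length of FB = √57.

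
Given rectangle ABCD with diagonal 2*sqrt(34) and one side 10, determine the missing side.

Using the Pythagorean theorem: d^2 = a^2 + b^2
b^2 = d^2 - a^2
b^2 = 136 - 100
b^2 = 36
b = sqrt(36) = 6

6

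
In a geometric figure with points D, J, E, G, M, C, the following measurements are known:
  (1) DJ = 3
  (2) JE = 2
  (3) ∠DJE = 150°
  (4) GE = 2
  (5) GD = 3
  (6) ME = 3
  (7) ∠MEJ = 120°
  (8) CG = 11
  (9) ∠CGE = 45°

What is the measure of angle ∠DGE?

Step 1: By the law of cosines on triangle DJE: DE² = 3² + 2² − 2·3·2·cos(150°) = 23.39, so DE ≈ 4.84.
Step 2: By the inverse law of cosines on triangle DGE: cos(∠DGE) = (3² + 2² − 4.84²) / (2·3·2) = -10.39/12 = -0.866, so ∠DGE = 150°.

Therefore, the measure of angle ∠DGE = 150°.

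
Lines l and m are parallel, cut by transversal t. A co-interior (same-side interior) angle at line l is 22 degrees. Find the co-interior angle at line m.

Co-interior angles (same-side interior) formed by parallel lines and a transversal are supplementary (sum to 180 degrees).
The given angle is 22 degrees.
The co-interior angle = 180 - 22 = 158 degrees.

158 degrees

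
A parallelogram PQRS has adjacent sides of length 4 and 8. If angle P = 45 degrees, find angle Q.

In a parallelogram, consecutive angles are supplementary (sum to 180°).
angle Q = 180 - angle P
angle Q = 180 - 45
angle Q = 135 degrees

135 degrees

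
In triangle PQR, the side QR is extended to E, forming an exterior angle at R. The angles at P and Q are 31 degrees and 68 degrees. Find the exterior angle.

Exterior angle = 31 + 68 = 99 degrees (exterior angle theorem).

99 degrees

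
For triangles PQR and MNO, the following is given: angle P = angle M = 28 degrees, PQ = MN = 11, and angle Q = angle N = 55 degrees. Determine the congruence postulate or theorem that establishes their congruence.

Consider the given information: angle P = angle M = 28 degrees, PQ = MN = 11, and angle Q = angle N = 55 degrees
This is not SSS or AAS: SSS requires all three pairs of sides, but we don't have that. AAS requires two angles and a non-included side.
The correct criterion is ASA. Two pairs of corresponding angles and the included side are equal (Angle-Side-Angle).

ASA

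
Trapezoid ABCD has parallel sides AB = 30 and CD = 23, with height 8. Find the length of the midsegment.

The midsegment of a trapezoid = (base1 + base2) / 2
midsegment = (30 + 23) / 2
midsegment = 53 / 2
midsegment = 53/2

53/2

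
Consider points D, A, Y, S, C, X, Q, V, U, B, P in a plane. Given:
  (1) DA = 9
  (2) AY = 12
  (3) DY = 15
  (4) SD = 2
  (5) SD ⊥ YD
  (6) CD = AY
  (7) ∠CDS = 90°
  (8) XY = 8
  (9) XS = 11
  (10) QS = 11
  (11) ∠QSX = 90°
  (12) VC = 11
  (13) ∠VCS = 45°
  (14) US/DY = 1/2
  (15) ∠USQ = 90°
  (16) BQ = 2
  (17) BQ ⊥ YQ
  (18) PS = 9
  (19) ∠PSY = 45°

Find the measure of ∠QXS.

Step 1: By the law of cosines on triangle XSQ: XQ² = 11² + 11² − 2·11·11·cos(90°) = 242, so XQ = 11·√2.
Step 2: By the inverse law of cosines on triangle QXS: cos(∠QXS) = ((11·√2)² + 11² − 11²) / (2·11·√2·11) = 242/342.24 = 0.7071, so ∠QXS = 45°.

Therefore, the measure of angle ∠QXS = 45°.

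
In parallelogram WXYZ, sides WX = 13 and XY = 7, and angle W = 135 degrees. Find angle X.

In a parallelogram, consecutive angles are supplementary (sum to 180°).
angle X = 180 - angle W
angle X = 180 - 135
angle X = 45 degrees

45 degrees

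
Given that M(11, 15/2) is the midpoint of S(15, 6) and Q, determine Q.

Using the midpoint formula: M = ((x1 + x2)/2, (y1 + y2)/2)
We know M = (11, 15/2) and S = (15, 6)
For x: 11 = (15 + x2)/2, so x2 = 2*11 - 15 = 7
For y: 15/2 = (6 + y2)/2, so y2 = 2*15/2 - 6 = 9
Q = (7, 9)

(7, 9)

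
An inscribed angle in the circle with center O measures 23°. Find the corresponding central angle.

The inscribed angle theorem states that a central angle is always twice any inscribed angle that subtends the same arc.
Since the inscribed angle is 23°, the central angle = 2 × 23° = 46°.

46°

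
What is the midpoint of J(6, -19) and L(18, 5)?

The midpoint is the average of the coordinates:
x: (6 + 18)/2 = 12
y: (-19 + 5)/2 = -7
Midpoint = (12, -7)

(12, -7)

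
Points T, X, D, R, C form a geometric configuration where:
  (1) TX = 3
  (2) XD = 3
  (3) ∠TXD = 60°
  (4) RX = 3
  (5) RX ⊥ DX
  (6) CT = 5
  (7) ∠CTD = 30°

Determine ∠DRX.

Step 1: By the law of cosines on triangle RXD: RD² = 3² + 3² − 2·3·3·cos(90°) = 18, so RD = 3·√2.
Step 2: By the inverse law of cosines on triangle DRX: cos(∠DRX) = ((3·√2)² + 3² − 3²) / (2·3·√2·3) = 18/25.46 = 0.7071, so ∠DRX = 45°.

Therefore, the measure of angle ∠DRX = 45°.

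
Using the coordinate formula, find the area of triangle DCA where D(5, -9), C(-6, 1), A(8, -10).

The Shoelace formula computes the area from vertex coordinates by summing cross products.
For vertices (5,-9), (-6,1), (8,-10):
Signed sum = 5*1 - -6*-9 + -6*-10 - 8*1 + 8*-9 - 5*-10
= -49 + 52 + -22 = -19
Area = (1/2)|-19| = 19/2.

19/2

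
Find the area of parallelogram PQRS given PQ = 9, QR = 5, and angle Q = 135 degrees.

Area = a * b * sin(theta)
Area = 9 * 5 * sin(135 degrees)
Area = 45 * sqrt(2)/2
Area = 45*sqrt(2)/2

45*sqrt(2)/2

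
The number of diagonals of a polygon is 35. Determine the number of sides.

Using d = n(n - 3)/2, we solve 35 = n(n - 3)/2.
So n(n - 3) = 70.
Testing n = 10: 10 * 7 = 70 = 70. Correct.
The polygon has 10 sides.

10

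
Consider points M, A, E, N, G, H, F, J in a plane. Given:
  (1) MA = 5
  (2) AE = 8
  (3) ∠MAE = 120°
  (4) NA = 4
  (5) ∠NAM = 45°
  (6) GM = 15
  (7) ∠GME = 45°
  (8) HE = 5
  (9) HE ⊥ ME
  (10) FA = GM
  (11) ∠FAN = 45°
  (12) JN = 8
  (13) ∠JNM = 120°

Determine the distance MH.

Step 1: By the law of cosines on triangle EAM: EM² = 8² + 5² − 2·8·5·cos(120°) = 129, so EM = √129.
Step 2: By the law of cosines on triangle MEH: MH² = √129² + 5² − 2·√129·5·cos(90°) = 154, so MH = √154.

Therefore, the length of MH = √154.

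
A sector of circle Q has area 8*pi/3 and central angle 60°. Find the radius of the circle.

r² = 360 × 8*pi/3 / (π × 60) = 16, so r = 4.

4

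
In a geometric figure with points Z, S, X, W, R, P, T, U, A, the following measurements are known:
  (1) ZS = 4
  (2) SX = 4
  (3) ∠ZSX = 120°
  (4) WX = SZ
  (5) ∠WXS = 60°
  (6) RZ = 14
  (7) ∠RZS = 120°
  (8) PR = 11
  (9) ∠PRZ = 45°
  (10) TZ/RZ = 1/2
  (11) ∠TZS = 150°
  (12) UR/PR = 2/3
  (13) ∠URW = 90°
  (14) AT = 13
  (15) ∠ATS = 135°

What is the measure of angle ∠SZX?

Step 1: By the law of cosines on triangle ZSX: ZX² = 4² + 4² − 2·4·4·cos(120°) = 48, so ZX = 4·√3.
Step 2: By the inverse law of cosines on triangle SZX: cos(∠SZX) = (4² + (4·√3)² − 4²) / (2·4·4·√3) = 48/55.43 = 0.866, so ∠SZX = 30°.

Therefore, the measure of angle ∠SZX = 30°.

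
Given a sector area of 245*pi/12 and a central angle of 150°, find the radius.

The sector covers 150°/360° = 5/12 of the full circle.
Full circle area = 245*pi/12 / 5/12 = 49*pi.
Since full area = πr², we get r² = 49*pi/π = 49, so r = 7.

7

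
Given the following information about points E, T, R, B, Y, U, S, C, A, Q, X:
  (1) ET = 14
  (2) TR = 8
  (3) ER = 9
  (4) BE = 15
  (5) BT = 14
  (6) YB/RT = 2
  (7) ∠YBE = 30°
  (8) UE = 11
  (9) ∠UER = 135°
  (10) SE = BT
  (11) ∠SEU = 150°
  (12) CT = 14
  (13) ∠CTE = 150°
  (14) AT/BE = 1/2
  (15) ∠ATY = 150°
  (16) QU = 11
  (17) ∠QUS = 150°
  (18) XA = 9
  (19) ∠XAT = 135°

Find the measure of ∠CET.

Step 1: By the law of cosines on triangle ETC: EC² = 14² + 14² − 2·14·14·cos(150°) = 731.48, so EC ≈ 27.05.
Step 2: By the inverse law of cosines on triangle CET: cos(∠CET) = (27.05² + 14² − 14²) / (2·27.05·14) = 731.48/757.29 = 0.9659, so ∠CET = 15°.

Therefore, the measure of angle ∠CET = 15°.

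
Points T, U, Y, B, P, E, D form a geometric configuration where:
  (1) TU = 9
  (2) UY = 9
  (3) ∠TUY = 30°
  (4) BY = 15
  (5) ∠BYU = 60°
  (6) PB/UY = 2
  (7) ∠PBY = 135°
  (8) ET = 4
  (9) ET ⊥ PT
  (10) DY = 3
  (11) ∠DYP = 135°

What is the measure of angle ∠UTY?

Step 1: By the law of cosines on triangle TUY: TY² = 9² + 9² − 2·9·9·cos(30°) = 21.7, so TY ≈ 4.66.
Step 2: By the inverse law of cosines on triangle UTY: cos(∠UTY) = (9² + 4.66² − 9²) / (2·9·4.66) = 21.7/83.86 = 0.2588, so ∠UTY = 75°.

Therefore, the measure of angle ∠UTY = 75°.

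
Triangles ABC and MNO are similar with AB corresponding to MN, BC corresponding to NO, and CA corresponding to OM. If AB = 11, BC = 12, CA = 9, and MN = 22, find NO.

Similar triangles have proportional sides. Setting up the proportion:
MN / AB = NO / BC
22 / 11 = NO / 12
NO = 12 * 22 / 11 = 24.

24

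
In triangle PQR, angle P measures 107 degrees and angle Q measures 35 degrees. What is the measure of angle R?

Let angle R = x. Then 107 + 35 + x = 180.
x = 180 - 142 = 38 degrees.

38 degrees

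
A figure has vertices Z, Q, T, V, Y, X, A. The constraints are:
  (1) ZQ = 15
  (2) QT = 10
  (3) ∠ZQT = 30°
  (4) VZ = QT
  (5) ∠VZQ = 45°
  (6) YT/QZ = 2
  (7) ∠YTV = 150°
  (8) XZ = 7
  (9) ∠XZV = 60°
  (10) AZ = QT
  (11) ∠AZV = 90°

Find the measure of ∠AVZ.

From the given relations: VZ = QT = 10; AZ = QT = 10.
Step 1: By the law of cosines on triangle VZA: VA² = 10² + 10² − 2·10·10·cos(90°) = 200, so VA = 10·√2.
Step 2: By the inverse law of cosines on triangle AVZ: cos(∠AVZ) = ((10·√2)² + 10² − 10²) / (2·10·√2·10) = 200/282.84 = 0.7071, so ∠AVZ = 45°.

Therefore, the measure of angle ∠AVZ = 45°.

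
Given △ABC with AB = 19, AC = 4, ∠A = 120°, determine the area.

Area = (1/2)(19)(4) sin(120°) = (1/2)(19)(4)(sqrt(3)/2) = 19*sqrt(3)

19*sqrt(3)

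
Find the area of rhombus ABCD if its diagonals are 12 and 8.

Area of a rhombus = (d1 * d2) / 2
Area = (12 * 8) / 2
Area = 96 / 2
Area = 48

48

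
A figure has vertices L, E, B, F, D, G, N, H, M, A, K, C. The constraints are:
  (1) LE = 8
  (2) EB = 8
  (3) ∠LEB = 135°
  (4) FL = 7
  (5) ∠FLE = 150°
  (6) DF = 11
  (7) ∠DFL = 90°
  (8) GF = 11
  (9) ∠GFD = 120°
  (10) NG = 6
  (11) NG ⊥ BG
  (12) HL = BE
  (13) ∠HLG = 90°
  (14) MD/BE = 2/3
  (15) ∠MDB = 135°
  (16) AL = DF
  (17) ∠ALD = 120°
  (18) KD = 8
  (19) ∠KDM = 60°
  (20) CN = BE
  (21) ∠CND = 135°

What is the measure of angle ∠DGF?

Step 1: By the law of cosines on triangle GFD: GD² = 11² + 11² − 2·11·11·cos(120°) = 363, so GD = 11·√3.
Step 2: By the inverse law of cosines on triangle DGF: cos(∠DGF) = ((11·√3)² + 11² − 11²) / (2·11·√3·11) = 363/419.16 = 0.866, so ∠DGF = 30°.

Therefore, the measure of angle ∠DGF = 30°.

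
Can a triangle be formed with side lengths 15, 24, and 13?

Sort the sides: 13, 15, 24.
It suffices to check that the sum of the two smallest exceeds the largest:
13 + 15 = 28 > 24. ✓
Yes, a valid triangle can be formed.

Yes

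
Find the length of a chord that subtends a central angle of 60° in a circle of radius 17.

Chord = 2(17) sin(30°) = 17

17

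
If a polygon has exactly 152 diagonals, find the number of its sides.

Using d = n(n - 3)/2, we solve 152 = n(n - 3)/2.
So n(n - 3) = 304.
Testing n = 19: 19 * 16 = 304 = 304. Correct.
The polygon has 19 sides.

19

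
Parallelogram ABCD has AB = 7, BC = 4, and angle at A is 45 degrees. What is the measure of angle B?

Opposite sides of a parallelogram are parallel, so consecutive angles form co-interior angles on a transversal.
Co-interior angles sum to 180°, giving angle B = 180 - 45 = 135 degrees.

135 degrees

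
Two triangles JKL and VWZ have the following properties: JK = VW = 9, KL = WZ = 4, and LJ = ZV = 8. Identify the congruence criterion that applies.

The given information matches SSS: All three pairs of corresponding sides are equal (Side-Side-Side).

SSS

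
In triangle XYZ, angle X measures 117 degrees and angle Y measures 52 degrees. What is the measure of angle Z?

By the triangle angle sum property, the three interior angles of any triangle add up to 180°.
We know angle X = 117° and angle Y = 52°, so their sum is 169°.
Therefore angle Z = 180° - 169° = 11°.

11 degrees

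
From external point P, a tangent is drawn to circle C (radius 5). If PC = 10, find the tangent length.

tangent = √(d² - r²) = √(10² - 5²) = √(100 - 25) = √75 = 5*sqrt(3)

5*sqrt(3)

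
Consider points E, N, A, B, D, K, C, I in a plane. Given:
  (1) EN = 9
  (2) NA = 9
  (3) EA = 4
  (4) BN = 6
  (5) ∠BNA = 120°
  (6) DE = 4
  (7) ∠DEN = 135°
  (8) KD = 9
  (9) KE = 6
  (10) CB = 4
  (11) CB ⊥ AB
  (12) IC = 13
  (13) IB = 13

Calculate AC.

Step 1: By the law of cosines on triangle BNA: BA² = 6² + 9² − 2·6·9·cos(120°) = 171, so BA = 3·√19.
Step 2: By the law of cosines on triangle ABC: AC² = (3·√19)² + 4² − 2·3·√19·4·cos(90°) = 187, so AC = √187.

Therefore, the length of AC = √187.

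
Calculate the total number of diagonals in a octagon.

Each of the 8 vertices connects to 5 non-adjacent vertices via diagonals.
Total connections = 8 × 5 = 40, but each diagonal is counted twice.
Number of diagonals = 40 / 2 = 20.

20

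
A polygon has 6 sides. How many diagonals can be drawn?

The number of diagonals in an n-gon is n(n - 3)/2.
For n = 6: 6(6 - 3)/2 = 6 × 3 / 2 = 9.

9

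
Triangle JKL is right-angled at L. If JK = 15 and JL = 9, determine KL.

KL = sqrt(15^2 - 9^2) = sqrt(144) = 12

12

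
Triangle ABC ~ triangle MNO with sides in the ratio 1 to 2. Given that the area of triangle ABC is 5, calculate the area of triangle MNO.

Area ratio = (1/2)^2 = 1/4. Area of MNO = 5 * 4/1 = 20.

20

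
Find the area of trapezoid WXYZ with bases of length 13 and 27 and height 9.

Area of a trapezoid = (base1 + base2) * height / 2
Area = (13 + 27) * 9 / 2
Area = 40 * 9 / 2
Area = 360 / 2
Area = 180

180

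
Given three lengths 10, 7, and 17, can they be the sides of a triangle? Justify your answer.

No.
The triangle inequality is violated: 10 + 7 = 17 ≤ 17.
These lengths cannot form a triangle.

No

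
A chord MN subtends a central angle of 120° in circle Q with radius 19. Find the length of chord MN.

Chord length = 2r sin(θ/2)
= 2 × 19 × sin(120°/2)
= 2 × 19 × sin(60°)
= 19*sqrt(3)

19*sqrt(3)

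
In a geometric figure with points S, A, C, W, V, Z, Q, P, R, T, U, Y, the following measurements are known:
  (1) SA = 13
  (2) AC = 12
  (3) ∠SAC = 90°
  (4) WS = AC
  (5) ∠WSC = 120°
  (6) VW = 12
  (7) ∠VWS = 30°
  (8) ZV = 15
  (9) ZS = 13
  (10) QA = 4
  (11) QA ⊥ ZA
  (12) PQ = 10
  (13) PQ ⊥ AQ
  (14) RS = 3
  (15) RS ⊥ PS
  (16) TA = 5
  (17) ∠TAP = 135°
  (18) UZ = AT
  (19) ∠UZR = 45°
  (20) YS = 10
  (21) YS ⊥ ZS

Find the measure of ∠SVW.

From the given relations: WS = AC = 12.
Step 1: By the law of cosines on triangle VWS: VS² = 12² + 12² − 2·12·12·cos(30°) = 38.58, so VS ≈ 6.21.
Step 2: By the inverse law of cosines on triangle SVW: cos(∠SVW) = (6.21² + 12² − 12²) / (2·6.21·12) = 38.58/149.08 = 0.2588, so ∠SVW = 75°.

Therefore, the measure of angle ∠SVW = 75°.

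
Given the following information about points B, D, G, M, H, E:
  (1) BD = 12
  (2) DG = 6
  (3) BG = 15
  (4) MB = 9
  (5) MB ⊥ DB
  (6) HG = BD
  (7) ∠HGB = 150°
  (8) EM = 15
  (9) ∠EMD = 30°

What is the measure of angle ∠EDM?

Step 1: By the law of cosines on triangle DBM: DM² = 12² + 9² − 2·12·9·cos(90°) = 225, so DM = 15.
Step 2: By the law of cosines on triangle DME: DE² = 15² + 15² − 2·15·15·cos(30°) = 60.29, so DE ≈ 7.76.
Step 3: By the inverse law of cosines on triangle EDM: cos(∠EDM) = (7.76² + 15² − 15²) / (2·7.76·15) = 60.29/232.94 = 0.2588, so ∠EDM = 75°.

Therefore, the measure of angle ∠EDM = 75°.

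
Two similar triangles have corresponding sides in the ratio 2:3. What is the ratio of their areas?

Area scales with the square of linear dimensions. If every length is multiplied by 2/3, then the area is multiplied by (2/3)^2 = 4/9.
The area ratio is 4:9.

4:9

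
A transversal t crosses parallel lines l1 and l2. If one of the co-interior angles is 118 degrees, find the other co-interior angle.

Co-interior angles (same-side interior) formed by parallel lines and a transversal are supplementary (sum to 180 degrees).
The given angle is 118 degrees.
The co-interior angle = 180 - 118 = 62 degrees.

62 degrees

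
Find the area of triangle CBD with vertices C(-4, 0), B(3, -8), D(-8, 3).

The Shoelace formula computes the area from vertex coordinates by summing cross products.
For vertices (-4,0), (3,-8), (-8,3):
Signed sum = -4*-8 - 3*0 + 3*3 - -8*-8 + -8*0 - -4*3
= 32 + -55 + 12 = -11
Area = (1/2)|-11| = 11/2.

11/2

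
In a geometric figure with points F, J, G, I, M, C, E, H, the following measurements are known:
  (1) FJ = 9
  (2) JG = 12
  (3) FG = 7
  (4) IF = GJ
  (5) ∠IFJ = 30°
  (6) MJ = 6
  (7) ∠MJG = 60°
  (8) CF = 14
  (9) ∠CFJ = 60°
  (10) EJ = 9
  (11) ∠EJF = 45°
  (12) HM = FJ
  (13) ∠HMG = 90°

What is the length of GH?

From the given relations: HM = FJ = 9.
Step 1: By the law of cosines on triangle GJM: GM² = 12² + 6² − 2·12·6·cos(60°) = 108, so GM = 6·√3.
Step 2: By the law of cosines on triangle GMH: GH² = (6·√3)² + 9² − 2·6·√3·9·cos(90°) = 189, so GH = 3·√21.

Therefore, the length of GH = 3·√21.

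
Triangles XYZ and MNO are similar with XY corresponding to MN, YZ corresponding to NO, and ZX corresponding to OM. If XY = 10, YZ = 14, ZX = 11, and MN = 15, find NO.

Since the triangles are similar, the ratio of corresponding sides is constant.
Scale factor k = MN / XY = 15 / 10 = 3/2
NO = k * YZ = 3/2 * 14 = 21

21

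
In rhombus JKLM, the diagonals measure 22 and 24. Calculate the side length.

Half-diagonals are 11 and 12. side = sqrt(11^2 + 12^2) = sqrt(265)

sqrt(265)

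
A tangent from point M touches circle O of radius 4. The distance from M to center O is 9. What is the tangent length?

tangent = √(d² - r²) = √(9² - 4²) = √(81 - 16) = √65 = sqrt(65)

sqrt(65)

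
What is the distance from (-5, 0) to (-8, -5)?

d = sqrt((-3)^2 + (-5)^2) = sqrt(34)

sqrt(34)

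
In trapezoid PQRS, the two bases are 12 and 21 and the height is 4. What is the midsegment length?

The midsegment (median) of a trapezoid connects the midpoints of the non-parallel sides.
Its length is the average of the two bases: (12 + 21) / 2 = 33/2.

33/2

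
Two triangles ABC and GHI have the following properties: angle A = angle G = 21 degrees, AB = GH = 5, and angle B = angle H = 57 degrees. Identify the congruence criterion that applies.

The given information provides:
angle A = angle G = 21 degrees, AB = GH = 5, and angle B = angle H = 57 degrees
This matches the ASA congruence theorem.
Two pairs of corresponding angles and the included side are equal (Angle-Side-Angle).

ASA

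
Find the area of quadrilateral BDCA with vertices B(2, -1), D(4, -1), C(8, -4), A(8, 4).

Using the Shoelace formula for a quadrilateral (vertices in order):
Area = (1/2)|sum of (x_i * y_(i+1) - x_(i+1) * y_i)|
Terms: (2*-1 - 4*-1) = 2, (4*-4 - 8*-1) = -8, (8*4 - 8*-4) = 64, (8*-1 - 2*4) = -16
Sum = 42
Area = (1/2)(42) = 21

21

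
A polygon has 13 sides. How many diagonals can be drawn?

Each of the 13 vertices connects to 10 non-adjacent vertices via diagonals.
Total connections = 13 × 10 = 130, but each diagonal is counted twice.
Number of diagonals = 130 / 2 = 65.

65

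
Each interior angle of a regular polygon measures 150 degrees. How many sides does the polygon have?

Exterior angle = 180 - 150 = 30. n = 360 / 30 = 12.

12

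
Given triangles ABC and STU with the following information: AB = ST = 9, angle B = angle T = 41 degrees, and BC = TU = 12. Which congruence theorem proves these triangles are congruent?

The given information provides:
AB = ST = 9, angle B = angle T = 41 degrees, and BC = TU = 12
This matches the SAS congruence theorem.
Two pairs of corresponding sides and the included angle are equal (Side-Angle-Side).

SAS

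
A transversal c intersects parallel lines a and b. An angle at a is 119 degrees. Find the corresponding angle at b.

Corresponding angles are equal: 119 degrees.

119 degrees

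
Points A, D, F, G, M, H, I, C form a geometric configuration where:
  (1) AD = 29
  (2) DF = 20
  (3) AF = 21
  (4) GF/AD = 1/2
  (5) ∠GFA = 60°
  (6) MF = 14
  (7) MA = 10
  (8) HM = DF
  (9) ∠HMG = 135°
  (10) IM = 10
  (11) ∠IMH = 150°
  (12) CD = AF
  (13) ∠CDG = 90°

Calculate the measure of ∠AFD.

Step 1: By the inverse law of cosines on triangle AFD: cos(∠AFD) = (21² + 20² − 29²) / (2·21·20) = 0/840 = 0, so ∠AFD = 90°.

Therefore, the measure of angle ∠AFD = 90°.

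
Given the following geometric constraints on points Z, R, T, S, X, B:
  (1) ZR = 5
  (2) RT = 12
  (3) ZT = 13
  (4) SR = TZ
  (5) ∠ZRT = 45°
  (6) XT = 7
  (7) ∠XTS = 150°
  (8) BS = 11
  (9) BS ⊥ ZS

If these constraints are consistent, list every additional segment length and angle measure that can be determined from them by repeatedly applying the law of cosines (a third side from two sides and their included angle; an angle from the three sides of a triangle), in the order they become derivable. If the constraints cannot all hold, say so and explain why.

These constraints are not satisfiable: (1), (2) and (3) fix all three sides of triangle ZRT, so by the law of cosines cos(∠ZRT) = (5² + 12² − 13²) / (2·5·12) = 0.0000, i.e. ∠ZRT ≈ 90°, which contradicts (5) ∠ZRT = 45°. No planar figure meets all of them, so nothing further can be derived.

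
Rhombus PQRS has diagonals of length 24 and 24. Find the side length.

In a rhombus, the diagonals bisect each other perpendicularly, creating four congruent right triangles.
Each triangle has legs 12 (half of 24) and 12 (half of 24).
The hypotenuse of each right triangle is a side of the rhombus:
side = sqrt(12^2 + 12^2) = sqrt(288) = 12*sqrt(2)

12*sqrt(2)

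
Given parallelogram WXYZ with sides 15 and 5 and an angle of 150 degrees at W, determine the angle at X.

Consecutive angles are supplementary: angle X = 180 - 150 = 30 degrees.

30 degrees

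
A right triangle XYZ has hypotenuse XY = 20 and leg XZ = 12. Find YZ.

By the Pythagorean theorem: YZ^2 = XY^2 - XZ^2
YZ^2 = 20^2 - 12^2 = 400 - 144 = 256
YZ = sqrt(256) = 16

16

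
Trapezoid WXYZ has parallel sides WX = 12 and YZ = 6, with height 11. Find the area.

Area = (12 + 6) * 11 / 2 = 198 / 2 = 99

99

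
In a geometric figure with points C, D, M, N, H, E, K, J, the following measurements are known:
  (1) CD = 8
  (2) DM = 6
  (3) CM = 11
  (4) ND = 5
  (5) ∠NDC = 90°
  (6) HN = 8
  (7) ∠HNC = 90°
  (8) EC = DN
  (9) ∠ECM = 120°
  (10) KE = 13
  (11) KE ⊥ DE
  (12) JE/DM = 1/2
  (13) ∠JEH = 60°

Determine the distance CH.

Step 1: By the law of cosines on triangle CDN: CN² = 8² + 5² − 2·8·5·cos(90°) = 89, so CN = √89.
Step 2: By the law of cosines on triangle CNH: CH² = √89² + 8² − 2·√89·8·cos(90°) = 153, so CH = 3·√17.

Therefore, the length of CH = 3·√17.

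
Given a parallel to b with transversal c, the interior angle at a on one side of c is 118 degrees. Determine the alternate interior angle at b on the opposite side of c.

Alternate interior angles lie on opposite sides of the transversal, between the parallel lines.
By the alternate interior angle theorem, they are equal: 118 degrees.

118 degrees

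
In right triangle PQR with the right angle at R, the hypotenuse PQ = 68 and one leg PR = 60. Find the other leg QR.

By the Pythagorean theorem: QR^2 = PQ^2 - PR^2
QR^2 = 68^2 - 60^2 = 4624 - 3600 = 1024
QR = sqrt(1024) = 32

32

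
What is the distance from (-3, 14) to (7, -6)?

d = sqrt((10)^2 + (-20)^2) = sqrt(500) = 10*sqrt(5)

10*sqrt(5)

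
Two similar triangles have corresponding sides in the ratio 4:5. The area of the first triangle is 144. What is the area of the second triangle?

The ratio of areas of similar triangles = (side ratio)^2.
Side ratio = 4:5, so area ratio = 16:25.
Area of the second triangle / Area of the first triangle = 25/16
Area of the second triangle = 144 * 25/16 = 225

225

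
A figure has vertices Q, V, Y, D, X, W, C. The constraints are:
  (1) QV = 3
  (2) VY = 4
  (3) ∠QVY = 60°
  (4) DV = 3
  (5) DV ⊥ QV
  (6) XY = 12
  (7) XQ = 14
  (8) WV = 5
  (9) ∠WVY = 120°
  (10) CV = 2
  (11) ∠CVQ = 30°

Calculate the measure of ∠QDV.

Step 1: By the law of cosines on triangle DVQ: DQ² = 3² + 3² − 2·3·3·cos(90°) = 18, so DQ = 3·√2.
Step 2: By the inverse law of cosines on triangle QDV: cos(∠QDV) = ((3·√2)² + 3² − 3²) / (2·3·√2·3) = 18/25.46 = 0.7071, so ∠QDV = 45°.

Therefore, the measure of angle ∠QDV = 45°.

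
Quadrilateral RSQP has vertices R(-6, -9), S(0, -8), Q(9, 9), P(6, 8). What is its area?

The Shoelace formula works by pairing each vertex with the next (cycling back to the first).
For each pair, compute x_i*y_(i+1) - x_(i+1)*y_i:
  (-6*-8 - 0*-9) = 48
  (0*9 - 9*-8) = 72
  (9*8 - 6*9) = 18
  (6*-9 - -6*8) = -6
Taking half the absolute value of the total: Area = (1/2)(132) = 66.

66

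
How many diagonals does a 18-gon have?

The number of diagonals in an n-gon is n(n - 3)/2.
For n = 18: 18(18 - 3)/2 = 18 × 15 / 2 = 135.

135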